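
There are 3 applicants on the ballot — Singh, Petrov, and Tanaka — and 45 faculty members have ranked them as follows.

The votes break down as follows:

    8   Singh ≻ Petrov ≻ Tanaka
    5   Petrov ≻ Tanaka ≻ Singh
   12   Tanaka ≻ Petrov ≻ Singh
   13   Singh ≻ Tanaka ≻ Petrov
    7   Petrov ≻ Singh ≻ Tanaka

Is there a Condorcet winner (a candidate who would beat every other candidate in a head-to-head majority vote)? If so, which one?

There is no Condorcet winner

Head-to-head results (45 voters total):
Singh vs Petrov: Petrov wins 24–21.
Singh vs Tanaka: Singh wins 28–17.
Petrov vs Tanaka: Tanaka wins 25–20.
No candidate beats all others: Singh beats Tanaka beats Petrov beats Singh, a majority cycle.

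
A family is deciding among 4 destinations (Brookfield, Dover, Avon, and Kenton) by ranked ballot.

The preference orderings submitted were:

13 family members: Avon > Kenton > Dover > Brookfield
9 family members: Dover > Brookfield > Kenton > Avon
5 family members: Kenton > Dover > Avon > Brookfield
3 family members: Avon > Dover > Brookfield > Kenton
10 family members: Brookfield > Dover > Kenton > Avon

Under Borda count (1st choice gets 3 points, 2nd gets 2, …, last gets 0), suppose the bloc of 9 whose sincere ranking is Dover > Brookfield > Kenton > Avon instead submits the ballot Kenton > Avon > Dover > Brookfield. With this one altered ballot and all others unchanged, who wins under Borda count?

Borda totals with the altered ballot: Brookfield 33, Dover 58, Avon 71, Kenton 78.
The switch changes the winner from Dover to Kenton.

Kenton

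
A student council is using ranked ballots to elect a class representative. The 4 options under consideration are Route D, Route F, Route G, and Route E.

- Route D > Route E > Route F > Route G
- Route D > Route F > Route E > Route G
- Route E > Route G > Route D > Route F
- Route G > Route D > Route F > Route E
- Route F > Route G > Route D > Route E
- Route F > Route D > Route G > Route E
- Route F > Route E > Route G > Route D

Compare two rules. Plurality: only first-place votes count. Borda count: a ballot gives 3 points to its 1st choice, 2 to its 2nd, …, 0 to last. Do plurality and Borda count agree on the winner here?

Yes

Plurality first-place counts: Route D 2, Route F 3, Route G 1, Route E 1 → Route F.
Borda totals: Route D 12, Route F 13, Route G 9, Route E 8 → Route F.
The two rules agree on Route F.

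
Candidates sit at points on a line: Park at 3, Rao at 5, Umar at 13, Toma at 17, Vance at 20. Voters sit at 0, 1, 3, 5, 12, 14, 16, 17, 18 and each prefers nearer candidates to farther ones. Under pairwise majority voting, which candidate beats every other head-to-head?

Umar

With single-peaked preferences on a line, the Condorcet winner is the candidate closest to the median voter.
The median voter (position 12) is closest to Umar at 13.
Check: Umar vs Rao — voters closer to Umar: 5 of 9.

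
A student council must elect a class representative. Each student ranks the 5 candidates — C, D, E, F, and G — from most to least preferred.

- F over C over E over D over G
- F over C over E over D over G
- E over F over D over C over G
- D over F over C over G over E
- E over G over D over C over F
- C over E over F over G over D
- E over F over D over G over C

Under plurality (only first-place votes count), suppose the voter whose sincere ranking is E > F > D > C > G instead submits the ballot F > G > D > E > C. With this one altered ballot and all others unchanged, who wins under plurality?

F

First-place totals with the altered ballot: C 1, D 1, E 2, F 3, G 0.
The switch changes the winner from E to F.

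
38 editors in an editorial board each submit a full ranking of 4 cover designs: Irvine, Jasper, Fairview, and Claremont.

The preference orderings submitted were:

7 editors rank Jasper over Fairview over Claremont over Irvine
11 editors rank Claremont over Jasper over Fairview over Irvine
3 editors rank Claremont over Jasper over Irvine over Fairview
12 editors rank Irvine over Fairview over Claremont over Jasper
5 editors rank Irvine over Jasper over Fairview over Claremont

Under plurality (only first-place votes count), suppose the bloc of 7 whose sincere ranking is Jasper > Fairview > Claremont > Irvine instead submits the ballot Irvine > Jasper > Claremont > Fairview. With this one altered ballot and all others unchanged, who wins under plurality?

First-place totals with the altered ballot: Irvine 24, Jasper 0, Fairview 0, Claremont 14.
The winner is unchanged: still Irvine.

Irvine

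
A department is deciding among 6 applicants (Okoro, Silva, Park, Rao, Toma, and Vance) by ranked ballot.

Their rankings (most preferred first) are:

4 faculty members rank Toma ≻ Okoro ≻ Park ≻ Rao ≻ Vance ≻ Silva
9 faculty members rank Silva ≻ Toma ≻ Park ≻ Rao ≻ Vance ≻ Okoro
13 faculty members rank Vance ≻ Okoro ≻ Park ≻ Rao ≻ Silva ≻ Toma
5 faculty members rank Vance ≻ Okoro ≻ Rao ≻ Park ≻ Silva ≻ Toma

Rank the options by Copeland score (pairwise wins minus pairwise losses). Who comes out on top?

Vance

Pairwise results:
  Okoro vs Silva: Okoro wins 22–9.
  Okoro vs Park: Okoro wins 22–9.
  Okoro vs Rao: Okoro wins 22–9.
  Okoro vs Toma: Okoro wins 18–13.
  Okoro vs Vance: Vance wins 27–4.
  Silva vs Park: Park wins 22–9.
  Silva vs Rao: Rao wins 22–9.
  Silva vs Toma: Silva wins 27–4.
  Silva vs Vance: Vance wins 22–9.
  Park vs Rao: Park wins 26–5.
  Park vs Toma: Park wins 18–13.
  Park vs Vance: Vance wins 18–13.
  Rao vs Toma: Rao wins 18–13.
  Rao vs Vance: Vance wins 18–13.
  Toma vs Vance: Vance wins 18–13.
Copeland scores (wins − losses):
  Okoro: 4 − 1 = 3
  Silva: 1 − 4 = -3
  Park: 3 − 2 = 1
  Rao: 2 − 3 = -1
  Toma: 0 − 5 = -5
  Vance: 5 − 0 = 5
Vance has the best Copeland score.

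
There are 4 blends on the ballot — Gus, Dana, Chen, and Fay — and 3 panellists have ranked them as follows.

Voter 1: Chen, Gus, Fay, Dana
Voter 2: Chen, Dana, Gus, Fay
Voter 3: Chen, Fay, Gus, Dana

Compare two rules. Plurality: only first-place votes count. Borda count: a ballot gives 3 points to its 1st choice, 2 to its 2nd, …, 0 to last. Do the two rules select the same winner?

Yes

Plurality first-place counts: Gus 0, Dana 0, Chen 3, Fay 0 → Chen.
Borda totals: Gus 4, Dana 2, Chen 9, Fay 3 → Chen.
The two rules agree on Chen.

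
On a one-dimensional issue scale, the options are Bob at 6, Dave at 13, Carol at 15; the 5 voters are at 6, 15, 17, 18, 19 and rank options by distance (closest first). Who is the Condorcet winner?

With single-peaked preferences on a line, the Condorcet winner is the candidate closest to the median voter.
The median voter (position 17) is closest to Carol at 15.
Check: Carol vs Bob — voters closer to Carol: 4 of 5.

Carol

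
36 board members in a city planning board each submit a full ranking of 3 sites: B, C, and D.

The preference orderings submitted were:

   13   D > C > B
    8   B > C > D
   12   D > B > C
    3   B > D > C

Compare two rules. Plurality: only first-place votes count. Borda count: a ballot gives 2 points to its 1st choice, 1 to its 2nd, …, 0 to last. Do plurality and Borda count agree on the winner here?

Yes

Plurality first-place counts: B 11, C 0, D 25 → D.
Borda totals: B 34, C 21, D 53 → D.
The two rules agree on D.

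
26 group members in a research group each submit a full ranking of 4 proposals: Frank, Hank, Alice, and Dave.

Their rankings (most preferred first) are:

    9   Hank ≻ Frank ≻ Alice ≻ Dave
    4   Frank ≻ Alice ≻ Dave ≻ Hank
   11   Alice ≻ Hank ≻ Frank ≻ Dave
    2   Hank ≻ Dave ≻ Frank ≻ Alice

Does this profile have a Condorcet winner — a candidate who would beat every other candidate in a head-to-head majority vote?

Head-to-head results (26 voters total):
Frank vs Hank: Hank wins 22–4.
Frank vs Alice: Frank wins 15–11.
Frank vs Dave: Frank wins 24–2.
Hank vs Alice: Alice wins 15–11.
Hank vs Dave: Hank wins 22–4.
Alice vs Dave: Alice wins 24–2.
No candidate beats all others: Frank beats Alice beats Hank beats Frank, a majority cycle.

No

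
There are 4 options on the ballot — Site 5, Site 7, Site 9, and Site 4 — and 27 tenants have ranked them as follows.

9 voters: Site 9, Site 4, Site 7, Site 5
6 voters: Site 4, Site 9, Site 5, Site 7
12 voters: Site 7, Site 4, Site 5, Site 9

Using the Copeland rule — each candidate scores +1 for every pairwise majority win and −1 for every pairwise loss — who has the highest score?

Pairwise results:
  Site 5 vs Site 7: Site 7 wins 21–6.
  Site 5 vs Site 9: Site 9 wins 15–12.
  Site 5 vs Site 4: Site 4 wins 27–0.
  Site 7 vs Site 9: Site 9 wins 15–12.
  Site 7 vs Site 4: Site 4 wins 15–12.
  Site 9 vs Site 4: Site 4 wins 18–9.
Copeland scores (wins − losses):
  Site 5: 0 − 3 = -3
  Site 7: 1 − 2 = -1
  Site 9: 2 − 1 = 1
  Site 4: 3 − 0 = 3
Site 4 has the best Copeland score.

Site 4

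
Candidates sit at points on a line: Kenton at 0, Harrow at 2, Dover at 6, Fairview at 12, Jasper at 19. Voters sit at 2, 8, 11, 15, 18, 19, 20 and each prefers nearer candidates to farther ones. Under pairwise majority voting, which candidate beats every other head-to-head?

Fairview

With single-peaked preferences on a line, the Condorcet winner is the candidate closest to the median voter.
The median voter (position 15) is closest to Fairview at 12.
Check: Fairview vs Kenton — voters closer to Fairview: 6 of 7.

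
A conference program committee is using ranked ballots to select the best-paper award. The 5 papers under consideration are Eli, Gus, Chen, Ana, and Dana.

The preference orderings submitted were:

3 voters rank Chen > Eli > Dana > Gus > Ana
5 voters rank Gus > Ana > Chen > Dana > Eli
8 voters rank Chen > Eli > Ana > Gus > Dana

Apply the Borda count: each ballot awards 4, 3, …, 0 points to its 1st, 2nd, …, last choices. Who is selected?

Chen

Borda scores:
  Eli: 3·3 + 5·0 + 8·3 = 33
  Gus: 3·1 + 5·4 + 8·1 = 31
  Chen: 3·4 + 5·2 + 8·4 = 54
  Ana: 3·0 + 5·3 + 8·2 = 31
  Dana: 3·2 + 5·1 + 8·0 = 11
Chen has the highest total.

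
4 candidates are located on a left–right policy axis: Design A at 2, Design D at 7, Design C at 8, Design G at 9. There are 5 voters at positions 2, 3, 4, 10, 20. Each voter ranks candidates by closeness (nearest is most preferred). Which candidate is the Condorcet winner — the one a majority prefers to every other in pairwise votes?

Design A

With single-peaked preferences on a line, the Condorcet winner is the candidate closest to the median voter.
The median voter (position 4) is closest to Design A at 2.
Check: Design A vs Design G — voters closer to Design A: 3 of 5.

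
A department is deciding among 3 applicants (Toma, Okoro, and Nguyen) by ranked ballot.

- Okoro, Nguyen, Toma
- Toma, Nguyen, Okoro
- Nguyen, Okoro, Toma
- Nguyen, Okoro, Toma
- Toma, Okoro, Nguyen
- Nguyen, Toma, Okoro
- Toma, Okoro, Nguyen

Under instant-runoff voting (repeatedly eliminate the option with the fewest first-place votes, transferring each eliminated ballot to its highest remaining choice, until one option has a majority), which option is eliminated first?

Okoro

Round 1: Toma 3, Nguyen 3, Okoro 1. Okoro has the fewest and is eliminated.
Round 2: Nguyen 4, Toma 3. Nguyen has a majority.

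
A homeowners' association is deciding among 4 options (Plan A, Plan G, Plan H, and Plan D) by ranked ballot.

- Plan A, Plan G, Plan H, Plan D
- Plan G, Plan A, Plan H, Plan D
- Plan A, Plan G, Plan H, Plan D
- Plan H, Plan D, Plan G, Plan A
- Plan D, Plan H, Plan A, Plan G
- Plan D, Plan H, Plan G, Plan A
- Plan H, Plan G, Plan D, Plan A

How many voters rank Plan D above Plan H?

Ballots ranking Plan D above Plan H: 2.
Ballots ranking Plan H above Plan D: 5.
So 2 of 7 voters prefer Plan D to Plan H.

2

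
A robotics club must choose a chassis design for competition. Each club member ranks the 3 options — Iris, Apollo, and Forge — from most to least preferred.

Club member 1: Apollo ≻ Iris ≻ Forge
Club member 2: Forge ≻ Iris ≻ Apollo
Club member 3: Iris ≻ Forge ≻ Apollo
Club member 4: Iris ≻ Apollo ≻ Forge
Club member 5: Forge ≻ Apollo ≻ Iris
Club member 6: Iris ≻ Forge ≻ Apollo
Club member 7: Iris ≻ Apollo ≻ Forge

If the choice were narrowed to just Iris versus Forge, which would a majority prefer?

Iris

Ballots ranking Iris above Forge: 5.
Ballots ranking Forge above Iris: 2.
Iris wins the head-to-head, 5–2.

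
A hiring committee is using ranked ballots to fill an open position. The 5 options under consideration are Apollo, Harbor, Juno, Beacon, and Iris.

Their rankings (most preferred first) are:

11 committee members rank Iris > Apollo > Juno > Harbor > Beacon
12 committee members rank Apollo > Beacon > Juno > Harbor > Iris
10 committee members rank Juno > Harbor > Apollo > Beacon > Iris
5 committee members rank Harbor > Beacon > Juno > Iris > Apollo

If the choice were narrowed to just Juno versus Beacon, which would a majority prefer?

Ballots ranking Juno above Beacon: 11+10 = 21.
Ballots ranking Beacon above Juno: 12+5 = 17.
Juno wins the head-to-head, 21–17.

Juno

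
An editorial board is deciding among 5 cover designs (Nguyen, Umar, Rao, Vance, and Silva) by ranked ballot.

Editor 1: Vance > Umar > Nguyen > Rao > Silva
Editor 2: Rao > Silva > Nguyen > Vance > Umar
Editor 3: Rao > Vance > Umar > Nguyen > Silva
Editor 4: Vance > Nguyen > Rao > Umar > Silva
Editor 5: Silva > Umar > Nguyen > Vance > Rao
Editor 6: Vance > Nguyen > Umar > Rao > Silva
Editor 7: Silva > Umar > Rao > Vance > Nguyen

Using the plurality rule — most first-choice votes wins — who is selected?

Vance

First-place vote totals:
  Nguyen: 0
  Umar: 0
  Rao: 2
  Vance: 3
  Silva: 2
Vance has the most first-place votes.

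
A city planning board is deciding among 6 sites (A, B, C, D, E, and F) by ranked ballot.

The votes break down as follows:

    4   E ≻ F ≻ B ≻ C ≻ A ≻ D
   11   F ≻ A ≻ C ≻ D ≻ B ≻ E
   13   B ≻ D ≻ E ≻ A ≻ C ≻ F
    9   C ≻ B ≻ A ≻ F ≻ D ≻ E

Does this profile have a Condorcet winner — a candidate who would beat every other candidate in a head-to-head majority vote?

No

Head-to-head results (37 voters total):
A vs B: B wins 26–11.
A vs C: A wins 24–13.
A vs D: A wins 24–13.
A vs E: A wins 20–17.
A vs F: A wins 22–15.
B vs C: C wins 20–17.
B vs D: B wins 26–11.
B vs E: B wins 33–4.
B vs F: B wins 22–15.
C vs D: C wins 24–13.
C vs E: C wins 20–17.
C vs F: C wins 22–15.
D vs E: D wins 33–4.
D vs F: F wins 24–13.
E vs F: F wins 20–17.
No candidate beats all others: A beats C beats B beats A, a majority cycle.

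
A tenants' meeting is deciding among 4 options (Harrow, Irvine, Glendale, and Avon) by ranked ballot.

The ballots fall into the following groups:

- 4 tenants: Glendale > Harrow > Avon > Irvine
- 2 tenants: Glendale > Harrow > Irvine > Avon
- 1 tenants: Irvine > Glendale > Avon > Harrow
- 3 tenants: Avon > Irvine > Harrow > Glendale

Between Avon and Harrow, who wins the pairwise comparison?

Ballots ranking Avon above Harrow: 1+3 = 4.
Ballots ranking Harrow above Avon: 4+2 = 6.
Harrow wins the head-to-head, 6–4.

Harrow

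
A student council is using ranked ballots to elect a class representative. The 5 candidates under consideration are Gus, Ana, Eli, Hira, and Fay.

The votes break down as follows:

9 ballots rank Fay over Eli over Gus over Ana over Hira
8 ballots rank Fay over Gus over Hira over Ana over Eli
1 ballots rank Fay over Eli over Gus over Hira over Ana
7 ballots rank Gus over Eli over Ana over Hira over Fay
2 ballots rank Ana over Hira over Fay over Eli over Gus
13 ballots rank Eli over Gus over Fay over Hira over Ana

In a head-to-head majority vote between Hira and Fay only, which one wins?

Ballots ranking Hira above Fay: 7+2 = 9.
Ballots ranking Fay above Hira: 9+8+1+13 = 31.
Fay wins the head-to-head, 31–9.

Fay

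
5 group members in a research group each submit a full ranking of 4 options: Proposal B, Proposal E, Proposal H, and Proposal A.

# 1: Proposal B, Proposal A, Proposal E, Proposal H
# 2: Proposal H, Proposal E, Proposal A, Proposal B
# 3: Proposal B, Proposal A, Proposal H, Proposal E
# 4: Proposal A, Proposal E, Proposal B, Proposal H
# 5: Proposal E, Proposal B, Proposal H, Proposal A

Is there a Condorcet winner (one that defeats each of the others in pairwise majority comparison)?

No

Head-to-head results (5 voters total):
Proposal B vs Proposal E: Proposal E wins 3–2.
Proposal B vs Proposal H: Proposal B wins 4–1.
Proposal B vs Proposal A: Proposal B wins 3–2.
Proposal E vs Proposal H: Proposal E wins 3–2.
Proposal E vs Proposal A: Proposal A wins 3–2.
Proposal H vs Proposal A: Proposal A wins 3–2.
No candidate beats all others: Proposal B beats Proposal A beats Proposal E beats Proposal B, a majority cycle.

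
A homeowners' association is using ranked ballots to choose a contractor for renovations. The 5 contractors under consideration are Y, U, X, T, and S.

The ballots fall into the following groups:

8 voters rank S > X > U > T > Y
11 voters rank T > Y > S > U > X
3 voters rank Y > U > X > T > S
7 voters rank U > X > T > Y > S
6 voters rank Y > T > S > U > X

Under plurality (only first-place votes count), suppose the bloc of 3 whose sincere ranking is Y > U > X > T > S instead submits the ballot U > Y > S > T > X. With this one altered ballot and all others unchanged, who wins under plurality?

T

First-place totals with the altered ballot: Y 6, U 10, X 0, T 11, S 8.
The winner is unchanged: still T.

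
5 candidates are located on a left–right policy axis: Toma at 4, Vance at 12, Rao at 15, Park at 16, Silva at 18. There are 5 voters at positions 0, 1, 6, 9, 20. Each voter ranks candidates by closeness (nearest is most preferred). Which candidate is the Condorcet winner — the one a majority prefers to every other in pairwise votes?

With single-peaked preferences on a line, the Condorcet winner is the candidate closest to the median voter.
The median voter (position 6) is closest to Toma at 4.
Check: Toma vs Silva — voters closer to Toma: 4 of 5.

Toma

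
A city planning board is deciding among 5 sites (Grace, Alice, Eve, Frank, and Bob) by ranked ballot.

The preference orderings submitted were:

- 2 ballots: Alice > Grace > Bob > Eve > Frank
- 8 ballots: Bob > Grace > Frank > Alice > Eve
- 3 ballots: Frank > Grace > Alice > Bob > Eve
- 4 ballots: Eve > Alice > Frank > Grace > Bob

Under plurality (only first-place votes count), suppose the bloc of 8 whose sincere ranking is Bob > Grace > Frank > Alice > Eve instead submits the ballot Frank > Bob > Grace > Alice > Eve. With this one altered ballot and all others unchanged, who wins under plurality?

Frank

First-place totals with the altered ballot: Grace 0, Alice 2, Eve 4, Frank 11, Bob 0.
The switch changes the winner from Bob to Frank.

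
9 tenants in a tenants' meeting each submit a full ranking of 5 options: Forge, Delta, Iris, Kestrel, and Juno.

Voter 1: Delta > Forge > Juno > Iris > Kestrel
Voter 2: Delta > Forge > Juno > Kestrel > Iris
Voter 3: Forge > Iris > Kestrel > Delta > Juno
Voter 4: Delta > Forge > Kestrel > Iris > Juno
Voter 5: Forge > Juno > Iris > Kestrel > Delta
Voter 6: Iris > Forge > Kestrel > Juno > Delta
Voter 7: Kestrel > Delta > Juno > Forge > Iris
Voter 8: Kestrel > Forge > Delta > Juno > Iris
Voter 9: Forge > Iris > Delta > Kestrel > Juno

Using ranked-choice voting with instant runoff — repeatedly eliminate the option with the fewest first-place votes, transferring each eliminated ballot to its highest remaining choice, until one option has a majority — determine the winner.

Round 1: Forge 3, Delta 3, Kestrel 2, Iris 1, Juno 0. Juno has the fewest and is eliminated.
Round 2: Forge 3, Delta 3, Kestrel 2, Iris 1. Iris has the fewest and is eliminated.
Round 3: Forge 4, Delta 3, Kestrel 2. Kestrel has the fewest and is eliminated.
Round 4: Forge 5, Delta 4. Forge has a majority.

Forge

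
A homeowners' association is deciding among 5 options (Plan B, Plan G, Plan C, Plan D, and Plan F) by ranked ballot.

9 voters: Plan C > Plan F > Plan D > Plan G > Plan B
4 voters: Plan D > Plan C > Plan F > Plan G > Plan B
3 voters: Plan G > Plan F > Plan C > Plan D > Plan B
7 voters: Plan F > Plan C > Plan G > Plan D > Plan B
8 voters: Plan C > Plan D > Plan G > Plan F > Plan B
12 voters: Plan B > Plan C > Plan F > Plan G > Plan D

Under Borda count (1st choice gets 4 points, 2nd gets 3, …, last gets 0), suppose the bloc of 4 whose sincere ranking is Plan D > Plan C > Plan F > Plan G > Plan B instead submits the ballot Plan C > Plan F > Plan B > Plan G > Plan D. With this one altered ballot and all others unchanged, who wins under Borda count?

Plan C

Borda totals with the altered ballot: Plan B 56, Plan G 67, Plan C 147, Plan D 52, Plan F 108.
The winner is unchanged: still Plan C.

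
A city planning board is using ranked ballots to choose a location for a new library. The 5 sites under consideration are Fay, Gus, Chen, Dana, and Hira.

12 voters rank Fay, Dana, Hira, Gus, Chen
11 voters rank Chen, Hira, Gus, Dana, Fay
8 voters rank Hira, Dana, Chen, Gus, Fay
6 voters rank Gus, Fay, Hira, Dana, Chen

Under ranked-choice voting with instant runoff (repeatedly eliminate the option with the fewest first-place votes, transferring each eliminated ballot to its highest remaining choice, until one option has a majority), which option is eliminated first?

Dana

Round 1: Fay 12, Chen 11, Hira 8, Gus 6, Dana 0. Dana has the fewest and is eliminated.
Round 2: Fay 12, Chen 11, Hira 8, Gus 6. Gus has the fewest and is eliminated.
Round 3: Fay 18, Chen 11, Hira 8. Hira has the fewest and is eliminated.
Round 4: Chen 19, Fay 18. Chen has a majority.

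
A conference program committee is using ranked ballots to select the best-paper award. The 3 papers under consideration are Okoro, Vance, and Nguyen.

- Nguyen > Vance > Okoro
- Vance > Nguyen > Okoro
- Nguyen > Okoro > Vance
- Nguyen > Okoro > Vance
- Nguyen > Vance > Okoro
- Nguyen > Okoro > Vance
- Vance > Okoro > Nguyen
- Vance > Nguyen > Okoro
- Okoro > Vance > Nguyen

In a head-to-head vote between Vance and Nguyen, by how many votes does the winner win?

Ballots ranking Vance above Nguyen: 4.
Ballots ranking Nguyen above Vance: 5.
Nguyen wins 5–4, a margin of 1.

1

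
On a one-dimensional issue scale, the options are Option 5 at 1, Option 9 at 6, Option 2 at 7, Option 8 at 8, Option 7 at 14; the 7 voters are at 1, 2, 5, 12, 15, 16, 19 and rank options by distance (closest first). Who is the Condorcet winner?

Option 7

With single-peaked preferences on a line, the Condorcet winner is the candidate closest to the median voter.
The median voter (position 12) is closest to Option 7 at 14.
Check: Option 7 vs Option 8 — voters closer to Option 7: 4 of 7.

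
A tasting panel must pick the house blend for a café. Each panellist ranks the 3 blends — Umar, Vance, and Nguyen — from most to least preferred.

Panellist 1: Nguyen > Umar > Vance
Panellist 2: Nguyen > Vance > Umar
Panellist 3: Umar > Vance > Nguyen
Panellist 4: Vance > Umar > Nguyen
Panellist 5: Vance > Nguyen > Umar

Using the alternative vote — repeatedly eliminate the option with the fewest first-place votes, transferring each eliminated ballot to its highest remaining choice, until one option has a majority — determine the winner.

Vance

Round 1: Vance 2, Nguyen 2, Umar 1. Umar has the fewest and is eliminated.
Round 2: Vance 3, Nguyen 2. Vance has a majority.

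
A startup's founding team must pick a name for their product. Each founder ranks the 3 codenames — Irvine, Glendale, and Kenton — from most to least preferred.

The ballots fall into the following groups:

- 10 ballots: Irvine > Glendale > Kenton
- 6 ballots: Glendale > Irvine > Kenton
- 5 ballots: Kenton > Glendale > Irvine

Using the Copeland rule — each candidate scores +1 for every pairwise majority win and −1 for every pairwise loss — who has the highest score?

Glendale

Pairwise results:
  Irvine vs Glendale: Glendale wins 11–10.
  Irvine vs Kenton: Irvine wins 16–5.
  Glendale vs Kenton: Glendale wins 16–5.
Copeland scores (wins − losses):
  Irvine: 1 − 1 = 0
  Glendale: 2 − 0 = 2
  Kenton: 0 − 2 = -2
Glendale has the best Copeland score.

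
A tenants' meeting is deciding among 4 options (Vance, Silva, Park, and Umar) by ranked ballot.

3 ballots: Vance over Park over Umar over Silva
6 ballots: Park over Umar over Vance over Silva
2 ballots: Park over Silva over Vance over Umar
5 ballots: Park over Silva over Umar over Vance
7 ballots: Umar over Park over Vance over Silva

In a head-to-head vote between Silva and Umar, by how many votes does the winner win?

Ballots ranking Silva above Umar: 2+5 = 7.
Ballots ranking Umar above Silva: 3+6+7 = 16.
Umar wins 16–7, a margin of 9.

9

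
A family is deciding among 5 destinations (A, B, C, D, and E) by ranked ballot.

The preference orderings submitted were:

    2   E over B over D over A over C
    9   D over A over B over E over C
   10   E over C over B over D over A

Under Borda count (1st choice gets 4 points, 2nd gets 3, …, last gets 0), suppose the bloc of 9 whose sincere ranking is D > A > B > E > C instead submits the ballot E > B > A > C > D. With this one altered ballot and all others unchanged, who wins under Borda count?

E

Borda totals with the altered ballot: A 20, B 53, C 39, D 14, E 84.
The winner is unchanged: still E.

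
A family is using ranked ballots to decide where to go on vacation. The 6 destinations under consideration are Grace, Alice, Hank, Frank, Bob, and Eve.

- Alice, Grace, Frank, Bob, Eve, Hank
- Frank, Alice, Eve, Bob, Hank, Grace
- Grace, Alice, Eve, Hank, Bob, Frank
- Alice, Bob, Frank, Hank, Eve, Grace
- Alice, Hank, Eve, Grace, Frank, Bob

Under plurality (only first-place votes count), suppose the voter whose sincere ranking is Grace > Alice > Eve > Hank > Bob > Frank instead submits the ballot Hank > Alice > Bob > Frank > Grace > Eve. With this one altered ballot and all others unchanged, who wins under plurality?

First-place totals with the altered ballot: Grace 0, Alice 3, Hank 1, Frank 1, Bob 0, Eve 0.
The winner is unchanged: still Alice.

Alice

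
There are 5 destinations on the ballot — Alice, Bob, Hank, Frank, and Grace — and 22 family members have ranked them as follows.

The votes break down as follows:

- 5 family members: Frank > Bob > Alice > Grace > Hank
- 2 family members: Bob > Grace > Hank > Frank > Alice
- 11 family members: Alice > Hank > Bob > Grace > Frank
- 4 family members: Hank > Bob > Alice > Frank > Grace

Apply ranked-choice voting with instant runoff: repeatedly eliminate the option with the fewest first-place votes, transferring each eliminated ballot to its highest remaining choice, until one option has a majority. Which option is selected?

Round 1: Alice 11, Frank 5, Hank 4, Bob 2, Grace 0. Grace has the fewest and is eliminated.
Round 2: Alice 11, Frank 5, Hank 4, Bob 2. Bob has the fewest and is eliminated.
Round 3: Alice 11, Hank 6, Frank 5. Frank has the fewest and is eliminated.
Round 4: Alice 16, Hank 6. Alice has a majority.

Alice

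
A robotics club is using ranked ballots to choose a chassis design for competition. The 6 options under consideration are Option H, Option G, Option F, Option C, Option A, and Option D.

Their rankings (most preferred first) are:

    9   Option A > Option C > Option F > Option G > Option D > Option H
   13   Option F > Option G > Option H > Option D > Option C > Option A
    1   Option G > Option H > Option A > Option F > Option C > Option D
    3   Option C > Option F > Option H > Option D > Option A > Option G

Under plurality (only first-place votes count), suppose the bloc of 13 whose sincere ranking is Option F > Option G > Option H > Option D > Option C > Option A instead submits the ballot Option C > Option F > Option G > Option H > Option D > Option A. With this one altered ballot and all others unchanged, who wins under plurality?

First-place totals with the altered ballot: Option H 0, Option G 1, Option F 0, Option C 16, Option A 9, Option D 0.
The switch changes the winner from Option F to Option C.

Option C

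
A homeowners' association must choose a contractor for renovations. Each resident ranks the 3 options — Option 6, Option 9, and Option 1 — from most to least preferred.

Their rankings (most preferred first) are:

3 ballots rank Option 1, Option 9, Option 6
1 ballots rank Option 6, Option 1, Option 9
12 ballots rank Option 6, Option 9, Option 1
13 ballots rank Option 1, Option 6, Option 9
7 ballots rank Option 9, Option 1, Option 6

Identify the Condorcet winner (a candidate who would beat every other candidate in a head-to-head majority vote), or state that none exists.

Head-to-head results (36 voters total):
Option 6 vs Option 9: Option 6 wins 26–10.
Option 6 vs Option 1: Option 1 wins 23–13.
Option 9 vs Option 1: Option 9 wins 19–17.
No candidate beats all others: Option 6 beats Option 9 beats Option 1 beats Option 6, a majority cycle.

There is no Condorcet winner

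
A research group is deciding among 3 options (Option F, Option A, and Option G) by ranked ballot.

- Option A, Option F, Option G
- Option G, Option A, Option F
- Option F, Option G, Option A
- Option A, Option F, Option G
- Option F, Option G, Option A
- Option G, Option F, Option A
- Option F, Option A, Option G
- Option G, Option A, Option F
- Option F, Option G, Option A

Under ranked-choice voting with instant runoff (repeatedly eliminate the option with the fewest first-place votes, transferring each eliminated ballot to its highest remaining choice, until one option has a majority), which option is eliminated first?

Option A

Round 1: Option F 4, Option G 3, Option A 2. Option A has the fewest and is eliminated.
Round 2: Option F 6, Option G 3. Option F has a majority.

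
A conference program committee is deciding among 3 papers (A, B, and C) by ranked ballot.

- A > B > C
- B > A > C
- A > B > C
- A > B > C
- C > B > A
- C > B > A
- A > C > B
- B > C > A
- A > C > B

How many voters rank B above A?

Ballots ranking B above A: 4.
Ballots ranking A above B: 5.
So 4 of 9 voters prefer B to A.

4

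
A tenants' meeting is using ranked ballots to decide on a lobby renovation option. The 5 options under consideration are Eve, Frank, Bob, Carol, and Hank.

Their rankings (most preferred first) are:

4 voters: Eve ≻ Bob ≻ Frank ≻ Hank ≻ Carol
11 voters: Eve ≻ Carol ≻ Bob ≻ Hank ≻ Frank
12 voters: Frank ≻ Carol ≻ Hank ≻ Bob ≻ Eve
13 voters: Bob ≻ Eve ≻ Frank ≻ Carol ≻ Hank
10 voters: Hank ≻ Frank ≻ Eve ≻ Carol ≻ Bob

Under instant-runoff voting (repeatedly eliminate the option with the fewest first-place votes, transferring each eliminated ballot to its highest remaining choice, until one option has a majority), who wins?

Eve

Round 1: Eve 15, Bob 13, Frank 12, Hank 10, Carol 0. Carol has the fewest and is eliminated.
Round 2: Eve 15, Bob 13, Frank 12, Hank 10. Hank has the fewest and is eliminated.
Round 3: Frank 22, Eve 15, Bob 13. Bob has the fewest and is eliminated.
Round 4: Eve 28, Frank 22. Eve has a majority.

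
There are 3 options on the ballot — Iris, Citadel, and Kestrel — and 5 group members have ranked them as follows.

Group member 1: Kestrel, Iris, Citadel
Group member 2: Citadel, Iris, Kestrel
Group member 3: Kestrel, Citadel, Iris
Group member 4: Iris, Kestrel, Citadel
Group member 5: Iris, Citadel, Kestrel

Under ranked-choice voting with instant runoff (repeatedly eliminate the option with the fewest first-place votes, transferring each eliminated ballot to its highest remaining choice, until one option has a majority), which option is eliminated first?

Round 1: Iris 2, Kestrel 2, Citadel 1. Citadel has the fewest and is eliminated.
Round 2: Iris 3, Kestrel 2. Iris has a majority.

Citadel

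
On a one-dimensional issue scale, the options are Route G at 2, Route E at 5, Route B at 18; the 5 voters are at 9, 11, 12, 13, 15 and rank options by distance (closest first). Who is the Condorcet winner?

With single-peaked preferences on a line, the Condorcet winner is the candidate closest to the median voter.
The median voter (position 12) is closest to Route B at 18.
Check: Route B vs Route G — voters closer to Route B: 4 of 5.

Route B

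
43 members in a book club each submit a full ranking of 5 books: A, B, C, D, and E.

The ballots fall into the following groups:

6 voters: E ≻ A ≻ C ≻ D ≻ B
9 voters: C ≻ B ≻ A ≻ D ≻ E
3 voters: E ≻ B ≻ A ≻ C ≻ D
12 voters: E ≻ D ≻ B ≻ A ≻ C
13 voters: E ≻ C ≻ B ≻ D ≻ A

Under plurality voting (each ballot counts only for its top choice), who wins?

First-place vote totals:
  A: 0
  B: 0
  C: 9
  D: 0
  E: 34
E has the most first-place votes.

E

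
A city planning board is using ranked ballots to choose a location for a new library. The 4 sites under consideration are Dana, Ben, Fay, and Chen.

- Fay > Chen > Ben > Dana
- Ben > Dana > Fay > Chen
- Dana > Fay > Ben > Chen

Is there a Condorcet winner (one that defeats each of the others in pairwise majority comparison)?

No

Head-to-head results (3 voters total):
Dana vs Ben: Ben wins 2–1.
Dana vs Fay: Dana wins 2–1.
Dana vs Chen: Dana wins 2–1.
Ben vs Fay: Fay wins 2–1.
Ben vs Chen: Ben wins 2–1.
Fay vs Chen: Fay wins 3–0.
No candidate beats all others: Dana beats Fay beats Ben beats Dana, a majority cycle.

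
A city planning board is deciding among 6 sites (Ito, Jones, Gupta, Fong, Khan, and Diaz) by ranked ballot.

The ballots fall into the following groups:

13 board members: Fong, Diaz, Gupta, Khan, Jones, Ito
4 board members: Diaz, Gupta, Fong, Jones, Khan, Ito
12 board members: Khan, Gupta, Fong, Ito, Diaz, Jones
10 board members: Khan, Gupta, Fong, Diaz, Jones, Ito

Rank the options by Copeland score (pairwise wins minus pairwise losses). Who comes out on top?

Khan

Pairwise results:
  Ito vs Jones: Jones wins 27–12.
  Ito vs Gupta: Gupta wins 39–0.
  Ito vs Fong: Fong wins 39–0.
  Ito vs Khan: Khan wins 39–0.
  Ito vs Diaz: Diaz wins 27–12.
  Jones vs Gupta: Gupta wins 39–0.
  Jones vs Fong: Fong wins 39–0.
  Jones vs Khan: Khan wins 35–4.
  Jones vs Diaz: Diaz wins 39–0.
  Gupta vs Fong: Gupta wins 26–13.
  Gupta vs Khan: Khan wins 22–17.
  Gupta vs Diaz: Gupta wins 22–17.
  Fong vs Khan: Khan wins 22–17.
  Fong vs Diaz: Fong wins 35–4.
  Khan vs Diaz: Khan wins 22–17.
Copeland scores (wins − losses):
  Ito: 0 − 5 = -5
  Jones: 1 − 4 = -3
  Gupta: 4 − 1 = 3
  Fong: 3 − 2 = 1
  Khan: 5 − 0 = 5
  Diaz: 2 − 3 = -1
Khan has the best Copeland score.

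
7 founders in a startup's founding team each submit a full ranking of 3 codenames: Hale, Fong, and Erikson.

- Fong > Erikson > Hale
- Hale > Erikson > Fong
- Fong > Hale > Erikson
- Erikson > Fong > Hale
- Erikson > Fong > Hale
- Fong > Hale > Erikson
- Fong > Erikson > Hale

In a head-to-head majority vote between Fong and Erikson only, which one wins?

Ballots ranking Fong above Erikson: 4.
Ballots ranking Erikson above Fong: 3.
Fong wins the head-to-head, 4–3.

Fong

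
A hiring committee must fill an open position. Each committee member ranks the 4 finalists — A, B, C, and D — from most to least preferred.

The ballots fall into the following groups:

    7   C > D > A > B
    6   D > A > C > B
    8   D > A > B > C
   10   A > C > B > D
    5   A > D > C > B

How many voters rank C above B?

Ballots ranking C above B: 7+6+10+5 = 28.
Ballots ranking B above C: 8.
So 28 of 36 voters prefer C to B.

28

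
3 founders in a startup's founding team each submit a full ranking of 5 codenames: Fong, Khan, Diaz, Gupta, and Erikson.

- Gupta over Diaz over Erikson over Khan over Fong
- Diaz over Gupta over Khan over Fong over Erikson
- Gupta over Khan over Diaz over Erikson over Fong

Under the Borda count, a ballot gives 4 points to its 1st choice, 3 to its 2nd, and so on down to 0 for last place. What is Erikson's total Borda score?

Borda scores:
  Fong: 0 + 1 + 0 = 1
  Khan: 1 + 2 + 3 = 6
  Diaz: 3 + 4 + 2 = 9
  Gupta: 4 + 3 + 4 = 11
  Erikson: 2 + 0 + 1 = 3

3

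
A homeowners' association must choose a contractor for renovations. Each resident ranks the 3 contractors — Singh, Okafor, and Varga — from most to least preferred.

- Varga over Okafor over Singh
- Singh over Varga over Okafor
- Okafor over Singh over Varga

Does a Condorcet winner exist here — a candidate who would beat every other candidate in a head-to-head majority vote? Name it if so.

Head-to-head results (3 voters total):
Singh vs Okafor: Okafor wins 2–1.
Singh vs Varga: Singh wins 2–1.
Okafor vs Varga: Varga wins 2–1.
No candidate beats all others: Singh beats Varga beats Okafor beats Singh, a majority cycle.

There is no Condorcet winner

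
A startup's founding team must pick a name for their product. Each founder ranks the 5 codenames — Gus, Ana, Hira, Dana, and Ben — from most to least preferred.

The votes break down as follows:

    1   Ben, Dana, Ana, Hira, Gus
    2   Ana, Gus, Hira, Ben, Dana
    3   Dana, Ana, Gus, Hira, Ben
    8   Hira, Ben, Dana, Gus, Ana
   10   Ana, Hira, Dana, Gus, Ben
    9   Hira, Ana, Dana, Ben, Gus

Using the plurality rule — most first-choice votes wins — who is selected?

Hira

First-place vote totals:
  Gus: 0
  Ana: 12
  Hira: 17
  Dana: 3
  Ben: 1
Hira has the most first-place votes.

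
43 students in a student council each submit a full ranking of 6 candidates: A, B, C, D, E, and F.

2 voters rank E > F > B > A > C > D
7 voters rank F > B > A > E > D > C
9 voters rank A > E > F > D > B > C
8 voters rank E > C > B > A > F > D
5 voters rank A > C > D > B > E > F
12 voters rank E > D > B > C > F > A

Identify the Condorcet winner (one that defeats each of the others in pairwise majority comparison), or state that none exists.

Head-to-head results (43 voters total):
A vs B: B wins 29–14.
A vs C: A wins 23–20.
A vs D: A wins 31–12.
A vs E: E wins 22–21.
A vs F: A wins 22–21.
B vs C: B wins 30–13.
B vs D: D wins 26–17.
B vs E: E wins 31–12.
B vs F: B wins 25–18.
C vs D: D wins 28–15.
C vs E: E wins 38–5.
C vs F: C wins 25–18.
D vs E: E wins 38–5.
D vs F: F wins 26–17.
E vs F: E wins 36–7.
E beats each rival — A (22–21), B (31–12), C (38–5), D (38–5), F (36–7) — so E is the Condorcet winner.

E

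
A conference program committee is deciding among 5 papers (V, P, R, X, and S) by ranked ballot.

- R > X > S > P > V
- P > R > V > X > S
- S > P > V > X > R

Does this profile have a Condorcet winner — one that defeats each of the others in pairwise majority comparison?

No

Head-to-head results (3 voters total):
V vs P: P wins 3–0.
V vs R: R wins 2–1.
V vs X: V wins 2–1.
V vs S: S wins 2–1.
P vs R: P wins 2–1.
P vs X: P wins 2–1.
P vs S: S wins 2–1.
R vs X: R wins 2–1.
R vs S: R wins 2–1.
X vs S: X wins 2–1.
No candidate beats all others: V beats X beats S beats V, a majority cycle.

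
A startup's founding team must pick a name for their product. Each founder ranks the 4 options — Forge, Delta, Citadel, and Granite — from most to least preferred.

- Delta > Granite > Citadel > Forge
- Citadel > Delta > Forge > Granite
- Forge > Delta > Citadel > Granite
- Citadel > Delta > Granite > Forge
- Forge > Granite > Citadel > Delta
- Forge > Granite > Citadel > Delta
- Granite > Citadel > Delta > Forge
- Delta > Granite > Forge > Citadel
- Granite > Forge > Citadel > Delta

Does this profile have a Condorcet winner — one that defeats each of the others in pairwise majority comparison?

No

Head-to-head results (9 voters total):
Forge vs Delta: Delta wins 5–4.
Forge vs Citadel: Forge wins 5–4.
Forge vs Granite: Granite wins 5–4.
Delta vs Citadel: Citadel wins 6–3.
Delta vs Granite: Delta wins 5–4.
Citadel vs Granite: Granite wins 6–3.
No candidate beats all others: Forge beats Citadel beats Delta beats Forge, a majority cycle.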